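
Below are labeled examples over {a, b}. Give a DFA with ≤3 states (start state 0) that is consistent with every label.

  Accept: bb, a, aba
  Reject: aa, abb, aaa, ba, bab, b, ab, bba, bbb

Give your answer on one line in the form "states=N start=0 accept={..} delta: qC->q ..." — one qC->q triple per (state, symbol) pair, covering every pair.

states=3 start=0 accept={1} delta: 0a->1 0b->2 1a->2 1b->0 2a->0 2b->1

State merging on the prefix tree: take the shortest (then alphabetical) example prefix whose next move is undefined and point that move at state 0, else 1, else 2, ...; a target is out if some Accept/Reject pair would then sit in one state with the same input left (inseparable). If every existing state is out, open a new one.
a: 0a undefined. 0a->0: no, bb/abb meet in 0 with "bb" left. Open state 1: 0a->1.
b: 0b undefined. 0b->0: no, bb/b meet in 0. 0b->1: no, bb/ab meet in 1 with "b" left. Open state 2: 0b->2.
aa: 1a undefined. 1a->0: no, a/aaa meet in 1. 1a->1: no, a/aa meet in 1. 1a->2: ok.
ab: 1b undefined. 1b->0: ok.
ba: 2a undefined. 2a->0: ok.
bb: 2b undefined. 2b->0: no, bb/aaa meet in 0. 2b->1: ok.
All examples now run through 3 states with every (state, symbol) defined. Accept strings end in {1}, Reject strings end in {0,2}; accept={1}.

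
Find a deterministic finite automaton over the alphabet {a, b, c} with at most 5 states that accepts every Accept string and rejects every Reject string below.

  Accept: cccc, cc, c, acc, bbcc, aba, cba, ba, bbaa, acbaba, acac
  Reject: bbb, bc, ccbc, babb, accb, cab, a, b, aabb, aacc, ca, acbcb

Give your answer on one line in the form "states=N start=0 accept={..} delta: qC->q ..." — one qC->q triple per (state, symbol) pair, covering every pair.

states=4 start=0 accept={0,2} delta: 0a->1 0b->1 0c->0 1a->2 1b->1 1c->3 2a->0 2b->0 2c->1 3a->0 3b->0 3c->0

Fold the examples into a partial DFA from state 0: repeatedly fix the first undefined (state, symbol) met by the shortest-then-alphabetical prefix, trying targets in increasing order and rejecting any under which an Accept and a Reject string meet in one state with the same remainder; add a state when all current targets are rejected. Accepting states are where Accept strings end.
a: 0a undefined. 0a->0: no, cc/aacc meet in 0 with "cc" left. Open state 1: 0a->1.
b: 0b undefined. 0b->0: no, c/bc meet in 0 with "c" left. 0b->1: ok.
c: 0c undefined. 0c->0: ok.
aa: 1a undefined. 1a->0: no, cccc/aacc meet in 0. 1a->1: no, acc/aacc meet in 1 with "cc" left. Open state 2: 1a->2.
ab: 1b undefined. 1b->0: no, cccc/cab meet in 0. 1b->1: ok.
ac: 1c undefined. 1c->0: no, cccc/bc meet in 0. 1c->1: no, acc/bbb meet in 1. 1c->2: no, aba/bc meet in 2. Open state 3: 1c->3.
aab: 2b undefined. 2b->0: ok.
aac: 2c undefined. 2c->0: no, cccc/aacc meet in 0. 2c->1: ok.
aca: 3a undefined. 3a->0: ok.
acb: 3b undefined. 3b->0: ok.
acc: 3c undefined. 3c->0: ok.
bbaa: 2a undefined. 2a->0: ok.
All examples now run through 4 states with every (state, symbol) defined. Accept strings end in {0,2}, Reject strings end in {1,3}; accept={0,2}.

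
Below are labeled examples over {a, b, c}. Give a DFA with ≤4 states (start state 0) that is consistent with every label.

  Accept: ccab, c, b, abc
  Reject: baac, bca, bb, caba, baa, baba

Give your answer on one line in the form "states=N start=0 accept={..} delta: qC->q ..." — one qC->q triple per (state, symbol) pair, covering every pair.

states=3 start=0 accept={0,1} delta: 0a->0 0b->1 0c->0 1a->2 1b->2 1c->1 2a->2 2b->1 2c->2

Fold the examples into a partial DFA from state 0: repeatedly fix the first undefined (state, symbol) met by the shortest-then-alphabetical prefix, trying targets in increasing order and rejecting any under which an Accept and a Reject string meet in one state with the same remainder; add a state when all current targets are rejected. Accepting states are where Accept strings end.
a: 0a undefined. 0a->0: ok.
b: 0b undefined. 0b->0: no, c/baac meet in 0 with "c" left. Open state 1: 0b->1.
c: 0c undefined. 0c->0: ok.
ba: 1a undefined. 1a->0: no, c/baac meet in 0. 1a->1: no, ccab/caba meet in 1. Open state 2: 1a->2.
bb: 1b undefined. 1b->0: no, c/bb meet in 0. 1b->1: no, ccab/bb meet in 1. 1b->2: ok.
bc: 1c undefined. 1c->0: no, c/bca meet in 0. 1c->1: ok.
baa: 2a undefined. 2a->0: no, c/baac meet in 0. 2a->1: no, ccab/baac meet in 1. 2a->2: ok.
bab: 2b undefined. 2b->0: no, c/baba meet in 0. 2b->1: ok.
baac: 2c undefined. 2c->0: no, c/baac meet in 0. 2c->1: no, ccab/baac meet in 1. 2c->2: ok.
All examples now run through 3 states with every (state, symbol) defined. Accept strings end in {0,1}, Reject strings end in {2}; accept={0,1}.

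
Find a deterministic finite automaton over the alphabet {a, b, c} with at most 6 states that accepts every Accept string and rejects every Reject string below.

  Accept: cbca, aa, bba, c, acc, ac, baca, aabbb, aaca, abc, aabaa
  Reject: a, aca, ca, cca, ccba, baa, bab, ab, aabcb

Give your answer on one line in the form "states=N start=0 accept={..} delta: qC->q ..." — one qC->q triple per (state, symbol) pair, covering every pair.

states=5 start=0 accept={0,2,3} delta: 0a->1 0b->1 0c->2 1a->3 1b->1 1c->0 2a->1 2b->3 2c->2 3a->1 3b->4 3c->1 4a->1 4b->2 4c->0

State merging on the prefix tree: take the shortest (then alphabetical) example prefix whose next move is undefined and point that move at state 0, else 1, else 2, ...; a target is out if some Accept/Reject pair would then sit in one state with the same input left (inseparable). If every existing state is out, open a new one.
a: 0a undefined. 0a->0: no, aa/a meet in 0. Open state 1: 0a->1.
b: 0b undefined. 0b->0: no, aa/baa meet in 1 with "a" left. 0b->1: ok.
c: 0c undefined. 0c->0: no, cbca/aca meet in 1 with "ca" left. 0c->1: no, aa/ca meet in 1 with "a" left. Open state 2: 0c->2.
aa: 1a undefined. 1a->0: no, baca/ca meet in 2 with "a" left. 1a->1: no, aa/a meet in 1. 1a->2: no, baca/cca meet in 2 with "ca" left. Open state 3: 1a->3.
ab: 1b undefined. 1b->0: no, bba/a meet in 1. 1b->1: ok.
ac: 1c undefined. 1c->0: ok.
ca: 2a undefined. 2a->0: no, ac/ca meet in 0. 2a->1: ok.
cb: 2b undefined. 2b->0: no, cbca/a meet in 1. 2b->1: no, cbca/a meet in 1. 2b->2: no, cbca/cca meet in 2 with "ca" left. 2b->3: ok.
cc: 2c undefined. 2c->0: no, aa/ccba meet in 3. 2c->1: no, aa/cca meet in 3. 2c->2: ok.
aab: 3b undefined. 3b->0: no, aa/aabcb meet in 3. 3b->1: no, aabbb/a meet in 1. 3b->2: no, aa/aabcb meet in 3. 3b->3: no, aa/bab meet in 3. Open state 4: 3b->4.
aac: 3c undefined. 3c->0: no, cbca/a meet in 1. 3c->1: ok.
baa: 3a undefined. 3a->0: no, ac/ccba meet in 0. 3a->1: ok.
aaba: 4a undefined. 4a->0: no, aabaa/a meet in 1. 4a->1: ok.
aabb: 4b undefined. 4b->0: no, aabbb/a meet in 1. 4b->1: no, aabbb/a meet in 1. 4b->2: ok.
aabc: 4c undefined. 4c->0: ok.
All examples now run through 5 states with every (state, symbol) defined. Accept strings end in {0,2,3}, Reject strings end in {1,4}; accept={0,2,3}.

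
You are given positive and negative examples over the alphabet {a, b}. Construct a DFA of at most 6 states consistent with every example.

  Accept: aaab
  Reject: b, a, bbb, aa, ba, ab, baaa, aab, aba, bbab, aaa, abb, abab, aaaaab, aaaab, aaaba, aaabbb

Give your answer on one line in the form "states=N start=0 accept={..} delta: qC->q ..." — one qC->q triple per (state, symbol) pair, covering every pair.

states=5 start=0 accept={4} delta: 0a->1 0b->0 1a->2 1b->0 2a->3 2b->0 3a->0 3b->4 4a->0 4b->0

Grow the machine one transition at a time. Run the examples from 0; the earliest place one falls off (shortest prefix, ties alphabetical) gets sent to the lowest-numbered state that keeps every Accept/Reject pair distinguishable — a pair clashes when both reach the same state with identical unread suffix — and to a fresh state only if none does.
a: 0a undefined. 0a->0: no, aaab/b meet in 0 with "b" left. Open state 1: 0a->1.
b: 0b undefined. 0b->0: ok.
aa: 1a undefined. 1a->0: no, aaab/ab meet in 1 with "b" left. 1a->1: no, aaab/ab meet in 1 with "b" left. Open state 2: 1a->2.
ab: 1b undefined. 1b->0: ok.
aaa: 2a undefined. 2a->0: no, aaab/b meet in 0. 2a->1: no, aaab/b meet in 0. 2a->2: no, aaab/aab meet in 2 with "b" left. Open state 3: 2a->3.
aab: 2b undefined. 2b->0: ok.
aaaa: 3a undefined. 3a->0: ok.
aaab: 3b undefined. 3b->0: no, aaab/b meet in 0. 3b->1: no, aaab/a meet in 1. 3b->2: no, aaab/aa meet in 2. 3b->3: no, aaab/baaa meet in 3. Open state 4: 3b->4.
aaaba: 4a undefined. 4a->0: ok.
aaabb: 4b undefined. 4b->0: ok.
All examples now run through 5 states with every (state, symbol) defined. Accept strings end in {4}, Reject strings end in {0,1,2,3}; accept={4}.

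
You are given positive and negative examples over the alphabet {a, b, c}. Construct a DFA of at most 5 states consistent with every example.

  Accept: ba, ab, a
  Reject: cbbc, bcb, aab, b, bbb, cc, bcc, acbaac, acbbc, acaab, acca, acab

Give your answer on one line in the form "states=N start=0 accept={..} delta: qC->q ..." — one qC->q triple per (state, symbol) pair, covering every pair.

states=3 start=0 accept={1} delta: 0a->1 0b->0 0c->0 1a->0 1b->1 1c->2 2a->2 2b->0 2c->1

Fold the examples into a partial DFA from state 0: repeatedly fix the first undefined (state, symbol) met by the shortest-then-alphabetical prefix, trying targets in increasing order and rejecting any under which an Accept and a Reject string meet in one state with the same remainder; add a state when all current targets are rejected. Accepting states are where Accept strings end.
a: 0a undefined. 0a->0: no, ab/aab meet in 0 with "b" left. Open state 1: 0a->1.
b: 0b undefined. 0b->0: ok.
c: 0c undefined. 0c->0: ok.
aa: 1a undefined. 1a->0: ok.
ab: 1b undefined. 1b->0: no, ab/cbbc meet in 0. 1b->1: ok.
ac: 1c undefined. 1c->0: no, ba/acca meet in 1. 1c->1: no, ba/acbaac meet in 1. Open state 2: 1c->2.
aca: 2a undefined. 2a->0: no, ba/acaab meet in 1. 2a->1: no, ba/acab meet in 1. 2a->2: ok.
acb: 2b undefined. 2b->0: ok.
acc: 2c undefined. 2c->0: no, ba/acca meet in 1. 2c->1: ok.
All examples now run through 3 states with every (state, symbol) defined. Accept strings end in {1}, Reject strings end in {0}; accept={1}.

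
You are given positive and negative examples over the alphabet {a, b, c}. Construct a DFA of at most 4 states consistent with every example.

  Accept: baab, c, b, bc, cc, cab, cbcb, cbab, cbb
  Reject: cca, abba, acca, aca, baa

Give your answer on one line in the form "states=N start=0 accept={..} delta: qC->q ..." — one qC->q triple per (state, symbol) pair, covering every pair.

State merging on the prefix tree: take the shortest (then alphabetical) example prefix whose next move is undefined and point that move at state 0, else 1, else 2, ...; a target is out if some Accept/Reject pair would then sit in one state with the same input left (inseparable). If every existing state is out, open a new one.
a: 0a undefined. 0a->0: ok.
b: 0b undefined. 0b->0: no, baab/abba meet in 0. Open state 1: 0b->1.
c: 0c undefined. 0c->0: no, c/cca meet in 0. 0c->1: ok.
ba: 1a undefined. 1a->0: ok.
bc: 1c undefined. 1c->0: no, bc/cca meet in 0. 1c->1: ok.
cb: 1b undefined. 1b->0: no, cbcb/cca meet in 0. 1b->1: ok.
All examples now run through 2 states with every (state, symbol) defined. Accept strings end in {1}, Reject strings end in {0}; accept={1}.

states=2 start=0 accept={1} delta: 0a->0 0b->1 0c->1 1a->0 1b->1 1c->1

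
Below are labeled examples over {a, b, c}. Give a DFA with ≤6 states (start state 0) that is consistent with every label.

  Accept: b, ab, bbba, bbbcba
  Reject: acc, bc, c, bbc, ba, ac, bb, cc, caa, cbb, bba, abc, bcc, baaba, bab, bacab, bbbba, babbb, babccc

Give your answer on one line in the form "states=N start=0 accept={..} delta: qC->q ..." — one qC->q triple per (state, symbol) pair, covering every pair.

Fold the examples into a partial DFA from state 0: repeatedly fix the first undefined (state, symbol) met by the shortest-then-alphabetical prefix, trying targets in increasing order and rejecting any under which an Accept and a Reject string meet in one state with the same remainder; add a state when all current targets are rejected. Accepting states are where Accept strings end.
a: 0a undefined. 0a->0: ok.
b: 0b undefined. 0b->0: no, b/ba meet in 0. Open state 1: 0b->1.
c: 0c undefined. 0c->0: ok.
ba: 1a undefined. 1a->0: no, b/bab meet in 1. 1a->1: no, b/ba meet in 1. Open state 2: 1a->2.
bb: 1b undefined. 1b->0: no, bbba/ba meet in 2. 1b->1: no, b/bb meet in 1. 1b->2: ok.
bc: 1c undefined. 1c->0: ok.
baa: 2a undefined. 2a->0: ok.
bab: 2b undefined. 2b->0: no, bbba/acc meet in 0. 2b->1: no, b/bab meet in 1. 2b->2: no, bbba/acc meet in 0. Open state 3: 2b->3.
bac: 2c undefined. 2c->0: no, b/bacab meet in 1. 2c->1: no, b/bbc meet in 1. 2c->2: no, b/bacab meet in 1. 2c->3: ok.
babb: 3b undefined. 3b->0: no, b/babbb meet in 1. 3b->1: ok.
babc: 3c undefined. 3c->0: no, bbbcba/ba meet in 2. 3c->1: no, bbbcba/acc meet in 0. 3c->2: ok.
baca: 3a undefined. 3a->0: no, b/bacab meet in 1. 3a->1: ok.
All examples now run through 4 states with every (state, symbol) defined. Accept strings end in {1}, Reject strings end in {0,2,3}; accept={1}.

states=4 start=0 accept={1} delta: 0a->0 0b->1 0c->0 1a->2 1b->2 1c->0 2a->0 2b->3 2c->3 3a->1 3b->1 3c->2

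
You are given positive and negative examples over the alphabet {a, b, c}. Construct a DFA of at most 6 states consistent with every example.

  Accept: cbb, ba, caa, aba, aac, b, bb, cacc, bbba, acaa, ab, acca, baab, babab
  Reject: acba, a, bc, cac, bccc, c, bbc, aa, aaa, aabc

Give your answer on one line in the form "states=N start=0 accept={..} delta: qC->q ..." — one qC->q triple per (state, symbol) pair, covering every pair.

Fold the examples into a partial DFA from state 0: repeatedly fix the first undefined (state, symbol) met by the shortest-then-alphabetical prefix, trying targets in increasing order and rejecting any under which an Accept and a Reject string meet in one state with the same remainder; add a state when all current targets are rejected. Accepting states are where Accept strings end.
a: 0a undefined. 0a->0: no, aac/c meet in 0 with "c" left. Open state 1: 0a->1.
b: 0b undefined. 0b->0: no, ba/a meet in 1. 0b->1: no, ba/aa meet in 1 with "a" left. Open state 2: 0b->2.
c: 0c undefined. 0c->0: no, caa/aa meet in 1 with "a" left. 0c->1: no, caa/aaa meet in 1 with "aa" left. 0c->2: no, b/c meet in 2. Open state 3: 0c->3.
aa: 1a undefined. 1a->0: no, aac/c meet in 3. 1a->1: ok.
ab: 1b undefined. 1b->0: no, aba/a meet in 1. 1b->1: no, aba/a meet in 1. 1b->2: ok.
ac: 1c undefined. 1c->0: no, ba/acba meet in 2 with "a" left. 1c->1: no, ba/acba meet in 2 with "a" left. 1c->2: ok.
ba: 2a undefined. 2a->0: no, acaa/a meet in 1. 2a->1: no, ba/a meet in 1. 2a->2: ok.
bb: 2b undefined. 2b->0: ok.
bc: 2c undefined. 2c->0: no, bb/bc meet in 0. 2c->1: no, acca/acba meet in 1. 2c->2: no, ba/bc meet in 2. 2c->3: ok.
ca: 3a undefined. 3a->0: no, caa/acba meet in 1. 3a->1: no, ba/cac meet in 2. 3a->2: ok.
cb: 3b undefined. 3b->0: ok.
bcc: 3c undefined. 3c->0: ok.
All examples now run through 4 states with every (state, symbol) defined. Accept strings end in {0,2}, Reject strings end in {1,3}; accept={0,2}.

states=4 start=0 accept={0,2} delta: 0a->1 0b->2 0c->3 1a->1 1b->2 1c->2 2a->2 2b->0 2c->3 3a->2 3b->0 3c->0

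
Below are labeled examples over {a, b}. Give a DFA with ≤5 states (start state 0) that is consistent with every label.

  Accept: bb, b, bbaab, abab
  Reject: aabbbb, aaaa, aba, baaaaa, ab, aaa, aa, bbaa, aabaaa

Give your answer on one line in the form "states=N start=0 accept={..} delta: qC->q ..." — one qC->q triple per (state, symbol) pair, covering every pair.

Grow the machine one transition at a time. Run the examples from 0; the earliest place one falls off (shortest prefix, ties alphabetical) gets sent to the lowest-numbered state that keeps every Accept/Reject pair distinguishable — a pair clashes when both reach the same state with identical unread suffix — and to a fresh state only if none does.
a: 0a undefined. 0a->0: no, b/ab meet in 0 with "b" left. Open state 1: 0a->1.
b: 0b undefined. 0b->0: ok.
aa: 1a undefined. 1a->0: no, bb/aabbbb meet in 0. 1a->1: no, bbaab/ab meet in 1 with "b" left. Open state 2: 1a->2.
ab: 1b undefined. 1b->0: no, bb/ab meet in 0. 1b->1: ok.
aaa: 2a undefined. 2a->0: no, bb/aaa meet in 0. 2a->1: ok.
aab: 2b undefined. 2b->0: no, bb/aabbbb meet in 0. 2b->1: no, bbaab/aabbbb meet in 1. 2b->2: no, bbaab/aabbbb meet in 2. Open state 3: 2b->3.
aaba: 3a undefined. 3a->0: ok.
aabb: 3b undefined. 3b->0: no, bb/aabbbb meet in 0. 3b->1: ok.
All examples now run through 4 states with every (state, symbol) defined. Accept strings end in {0,3}, Reject strings end in {1,2}; accept={0,3}.

states=4 start=0 accept={0,3} delta: 0a->1 0b->0 1a->2 1b->1 2a->1 2b->3 3a->0 3b->1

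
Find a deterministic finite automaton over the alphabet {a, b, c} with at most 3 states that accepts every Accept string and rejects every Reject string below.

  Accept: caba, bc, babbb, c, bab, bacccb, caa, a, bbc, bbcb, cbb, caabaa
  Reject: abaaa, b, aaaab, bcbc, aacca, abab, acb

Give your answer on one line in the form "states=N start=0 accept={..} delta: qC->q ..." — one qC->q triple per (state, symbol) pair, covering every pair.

states=3 start=0 accept={1} delta: 0a->1 0b->0 0c->1 1a->0 1b->1 1c->2 2a->0 2b->0 2c->0

State merging on the prefix tree: take the shortest (then alphabetical) example prefix whose next move is undefined and point that move at state 0, else 1, else 2, ...; a target is out if some Accept/Reject pair would then sit in one state with the same input left (inseparable). If every existing state is out, open a new one.
a: 0a undefined. 0a->0: no, bab/abab meet in 0 with "bab" left. Open state 1: 0a->1.
b: 0b undefined. 0b->0: ok.
c: 0c undefined. 0c->0: no, bc/b meet in 0. 0c->1: ok.
aa: 1a undefined. 1a->0: ok.
ab: 1b undefined. 1b->0: no, caba/abaaa meet in 1. 1b->1: ok.
ac: 1c undefined. 1c->0: no, caba/aacca meet in 1. 1c->1: no, caba/bcbc meet in 1. Open state 2: 1c->2.
acb: 2b undefined. 2b->0: ok.
bacc: 2c undefined. 2c->0: ok.
aacca: 2a undefined. 2a->0: ok.
All examples now run through 3 states with every (state, symbol) defined. Accept strings end in {1}, Reject strings end in {0,2}; accept={1}.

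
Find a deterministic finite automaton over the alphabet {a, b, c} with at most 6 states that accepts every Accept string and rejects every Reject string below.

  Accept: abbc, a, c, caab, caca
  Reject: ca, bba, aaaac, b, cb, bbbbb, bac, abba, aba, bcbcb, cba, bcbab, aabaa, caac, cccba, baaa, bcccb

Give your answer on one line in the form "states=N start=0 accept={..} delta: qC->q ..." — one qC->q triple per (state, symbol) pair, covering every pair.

State merging on the prefix tree: take the shortest (then alphabetical) example prefix whose next move is undefined and point that move at state 0, else 1, else 2, ...; a target is out if some Accept/Reject pair would then sit in one state with the same input left (inseparable). If every existing state is out, open a new one.
a: 0a undefined. 0a->0: no, c/aaaac meet in 0 with "c" left. Open state 1: 0a->1.
b: 0b undefined. 0b->0: no, a/bba meet in 1. 0b->1: no, a/b meet in 1. Open state 2: 0b->2.
c: 0c undefined. 0c->0: no, a/ca meet in 1. 0c->1: ok.
aa: 1a undefined. 1a->0: no, a/aaaac meet in 1. 1a->1: no, a/ca meet in 1. 1a->2: ok.
ab: 1b undefined. 1b->0: no, a/aba meet in 1. 1b->1: no, a/cb meet in 1. 1b->2: ok.
ba: 2a undefined. 2a->0: no, a/bac meet in 1. 2a->1: no, a/aba meet in 1. 2a->2: ok.
bb: 2b undefined. 2b->0: no, abbc/bba meet in 1. 2b->1: ok.
bc: 2c undefined. 2c->0: no, a/bcbab meet in 1. 2c->1: no, a/aaaac meet in 1. 2c->2: no, a/bcbab meet in 1. Open state 3: 2c->3.
cc: 1c undefined. 1c->0: ok.
bcb: 3b undefined. 3b->0: ok.
bcc: 3c undefined. 3c->0: ok.
caca: 3a undefined. 3a->0: ok.
All examples now run through 4 states with every (state, symbol) defined. Accept strings end in {0,1}, Reject strings end in {2,3}; accept={0,1}.

states=4 start=0 accept={0,1} delta: 0a->1 0b->2 0c->1 1a->2 1b->2 1c->0 2a->2 2b->1 2c->3 3a->0 3b->0 3c->0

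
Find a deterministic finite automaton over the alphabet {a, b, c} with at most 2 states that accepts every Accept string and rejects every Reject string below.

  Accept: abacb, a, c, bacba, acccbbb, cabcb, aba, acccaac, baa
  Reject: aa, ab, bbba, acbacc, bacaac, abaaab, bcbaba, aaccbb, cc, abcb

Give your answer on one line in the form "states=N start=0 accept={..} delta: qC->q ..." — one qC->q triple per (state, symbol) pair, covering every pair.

states=2 start=0 accept={1} delta: 0a->1 0b->1 0c->1 1a->0 1b->0 1c->0

Fold the examples into a partial DFA from state 0: repeatedly fix the first undefined (state, symbol) met by the shortest-then-alphabetical prefix, trying targets in increasing order and rejecting any under which an Accept and a Reject string meet in one state with the same remainder; add a state when all current targets are rejected. Accepting states are where Accept strings end.
a: 0a undefined. 0a->0: no, a/aa meet in 0. Open state 1: 0a->1.
b: 0b undefined. 0b->0: no, a/bbba meet in 1. 0b->1: ok.
c: 0c undefined. 0c->0: no, c/cc meet in 0. 0c->1: ok.
aa: 1a undefined. 1a->0: ok.
ab: 1b undefined. 1b->0: ok.
ac: 1c undefined. 1c->0: ok.
All examples now run through 2 states with every (state, symbol) defined. Accept strings end in {1}, Reject strings end in {0}; accept={1}.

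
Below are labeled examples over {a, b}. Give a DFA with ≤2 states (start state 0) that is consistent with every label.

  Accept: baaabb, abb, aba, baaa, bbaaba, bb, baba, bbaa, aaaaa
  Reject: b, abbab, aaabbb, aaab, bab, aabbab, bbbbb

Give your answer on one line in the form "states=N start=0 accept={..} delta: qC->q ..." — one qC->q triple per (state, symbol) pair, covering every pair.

Fold the examples into a partial DFA from state 0: repeatedly fix the first undefined (state, symbol) met by the shortest-then-alphabetical prefix, trying targets in increasing order and rejecting any under which an Accept and a Reject string meet in one state with the same remainder; add a state when all current targets are rejected. Accepting states are where Accept strings end.
a: 0a undefined. 0a->0: ok.
b: 0b undefined. 0b->0: no, baaabb/b meet in 0. Open state 1: 0b->1.
ba: 1a undefined. 1a->0: ok.
bb: 1b undefined. 1b->0: ok.
All examples now run through 2 states with every (state, symbol) defined. Accept strings end in {0}, Reject strings end in {1}; accept={0}.

states=2 start=0 accept={0} delta: 0a->0 0b->1 1a->0 1b->0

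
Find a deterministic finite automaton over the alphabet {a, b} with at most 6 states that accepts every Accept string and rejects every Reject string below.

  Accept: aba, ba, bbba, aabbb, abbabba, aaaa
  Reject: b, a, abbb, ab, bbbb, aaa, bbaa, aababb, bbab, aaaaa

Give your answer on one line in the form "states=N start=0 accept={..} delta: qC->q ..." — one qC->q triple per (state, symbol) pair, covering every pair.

states=4 start=0 accept={0,3} delta: 0a->1 0b->1 1a->0 1b->2 2a->0 2b->3 3a->0 3b->1

State merging on the prefix tree: take the shortest (then alphabetical) example prefix whose next move is undefined and point that move at state 0, else 1, else 2, ...; a target is out if some Accept/Reject pair would then sit in one state with the same input left (inseparable). If every existing state is out, open a new one.
a: 0a undefined. 0a->0: no, aabbb/abbb meet in 0 with "bbb" left. Open state 1: 0a->1.
b: 0b undefined. 0b->0: no, ba/a meet in 1. 0b->1: ok.
aa: 1a undefined. 1a->0: ok.
ab: 1b undefined. 1b->0: no, aba/b meet in 1. 1b->1: no, aabbb/b meet in 1. Open state 2: 1b->2.
aba: 2a undefined. 2a->0: ok.
abb: 2b undefined. 2b->0: no, bbba/b meet in 1. 2b->1: no, aabbb/b meet in 1. 2b->2: no, aabbb/abbb meet in 2. Open state 3: 2b->3.
abba: 3a undefined. 3a->0: ok.
abbb: 3b undefined. 3b->0: no, aba/abbb meet in 0. 3b->1: ok.
All examples now run through 4 states with every (state, symbol) defined. Accept strings end in {0,3}, Reject strings end in {1,2}; accept={0,3}.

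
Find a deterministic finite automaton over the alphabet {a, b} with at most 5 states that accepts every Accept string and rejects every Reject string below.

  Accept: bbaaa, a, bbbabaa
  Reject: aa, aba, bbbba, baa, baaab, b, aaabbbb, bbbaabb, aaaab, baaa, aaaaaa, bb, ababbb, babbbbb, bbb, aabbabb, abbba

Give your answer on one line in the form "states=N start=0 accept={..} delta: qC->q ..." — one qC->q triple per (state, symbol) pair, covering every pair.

Fold the examples into a partial DFA from state 0: repeatedly fix the first undefined (state, symbol) met by the shortest-then-alphabetical prefix, trying targets in increasing order and rejecting any under which an Accept and a Reject string meet in one state with the same remainder; add a state when all current targets are rejected. Accepting states are where Accept strings end.
a: 0a undefined. 0a->0: no, a/aa meet in 0. Open state 1: 0a->1.
b: 0b undefined. 0b->0: no, bbaaa/baaa meet in 1 with "aa" left. 0b->1: no, a/b meet in 1. Open state 2: 0b->2.
aa: 1a undefined. 1a->0: ok.
ab: 1b undefined. 1b->0: no, a/aba meet in 1. 1b->1: no, a/aaabbbb meet in 1. 1b->2: ok.
ba: 2a undefined. 2a->0: no, a/baa meet in 1. 2a->1: no, a/aba meet in 1. 2a->2: ok.
bb: 2b undefined. 2b->0: no, bbaaa/bbbba meet in 1. 2b->1: no, bbaaa/aa meet in 0. 2b->2: no, bbaaa/aba meet in 2. Open state 3: 2b->3.
bba: 3a undefined. 3a->0: no, bbaaa/aa meet in 0. 3a->1: ok.
bbb: 3b undefined. 3b->0: no, bbaaa/abbba meet in 1. 3b->1: no, bbaaa/babbbbb meet in 1. 3b->2: no, bbaaa/bbbba meet in 1. 3b->3: no, bbaaa/bbbba meet in 1. Open state 4: 3b->4.
bbba: 4a undefined. 4a->0: no, bbbabaa/aba meet in 2. 4a->1: no, bbaaa/abbba meet in 1. 4a->2: no, bbbabaa/aa meet in 0. 4a->3: ok.
bbbb: 4b undefined. 4b->0: no, bbaaa/bbbba meet in 1. 4b->1: no, bbaaa/aaabbbb meet in 1. 4b->2: ok.
All examples now run through 5 states with every (state, symbol) defined. Accept strings end in {1}, Reject strings end in {0,2,3,4}; accept={1}.

states=5 start=0 accept={1} delta: 0a->1 0b->2 1a->0 1b->2 2a->2 2b->3 3a->1 3b->4 4a->3 4b->2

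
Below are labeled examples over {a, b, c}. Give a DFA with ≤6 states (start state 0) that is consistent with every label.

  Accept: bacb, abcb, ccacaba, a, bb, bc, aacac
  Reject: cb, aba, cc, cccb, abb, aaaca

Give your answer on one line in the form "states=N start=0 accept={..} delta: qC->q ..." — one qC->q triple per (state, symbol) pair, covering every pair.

Grow the machine one transition at a time. Run the examples from 0; the earliest place one falls off (shortest prefix, ties alphabetical) gets sent to the lowest-numbered state that keeps every Accept/Reject pair distinguishable — a pair clashes when both reach the same state with identical unread suffix — and to a fresh state only if none does.
a: 0a undefined. 0a->0: no, bb/abb meet in 0 with "bb" left. Open state 1: 0a->1.
b: 0b undefined. 0b->0: ok.
c: 0c undefined. 0c->0: no, bb/cb meet in 0. 0c->1: ok.
aa: 1a undefined. 1a->0: ok.
ab: 1b undefined. 1b->0: no, abcb/cb meet in 0. 1b->1: no, a/cb meet in 1. Open state 2: 1b->2.
cc: 1c undefined. 1c->0: no, bacb/cc meet in 0. 1c->1: no, bacb/cb meet in 2. 1c->2: no, bacb/abb meet in 2 with "b" left. Open state 3: 1c->3.
aba: 2a undefined. 2a->0: no, bb/aba meet in 0. 2a->1: no, a/aba meet in 1. 2a->2: ok.
abb: 2b undefined. 2b->0: no, bb/abb meet in 0. 2b->1: no, a/abb meet in 1. 2b->2: ok.
abc: 2c undefined. 2c->0: ok.
cca: 3a undefined. 3a->0: no, abcb/aaaca meet in 0. 3a->1: no, ccacaba/cb meet in 2. 3a->2: no, ccacaba/cb meet in 2. 3a->3: ok.
ccc: 3c undefined. 3c->0: no, abcb/cccb meet in 0. 3c->1: ok.
bacb: 3b undefined. 3b->0: ok.
All examples now run through 4 states with every (state, symbol) defined. Accept strings end in {0,1}, Reject strings end in {2,3}; accept={0,1}.

states=4 start=0 accept={0,1} delta: 0a->1 0b->0 0c->1 1a->0 1b->2 1c->3 2a->2 2b->2 2c->0 3a->3 3b->0 3c->1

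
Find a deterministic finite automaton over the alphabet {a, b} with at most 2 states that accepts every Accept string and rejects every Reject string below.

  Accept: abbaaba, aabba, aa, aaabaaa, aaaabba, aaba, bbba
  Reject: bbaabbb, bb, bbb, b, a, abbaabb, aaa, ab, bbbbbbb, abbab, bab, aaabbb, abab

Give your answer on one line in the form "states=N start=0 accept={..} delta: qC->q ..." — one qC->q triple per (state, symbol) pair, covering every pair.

State merging on the prefix tree: take the shortest (then alphabetical) example prefix whose next move is undefined and point that move at state 0, else 1, else 2, ...; a target is out if some Accept/Reject pair would then sit in one state with the same input left (inseparable). If every existing state is out, open a new one.
a: 0a undefined. 0a->0: no, aa/a meet in 0. Open state 1: 0a->1.
b: 0b undefined. 0b->0: no, bbba/a meet in 1. 0b->1: ok.
aa: 1a undefined. 1a->0: ok.
ab: 1b undefined. 1b->0: no, abbaaba/bbaabbb meet in 1. 1b->1: ok.
All examples now run through 2 states with every (state, symbol) defined. Accept strings end in {0}, Reject strings end in {1}; accept={0}.

states=2 start=0 accept={0} delta: 0a->1 0b->1 1a->0 1b->1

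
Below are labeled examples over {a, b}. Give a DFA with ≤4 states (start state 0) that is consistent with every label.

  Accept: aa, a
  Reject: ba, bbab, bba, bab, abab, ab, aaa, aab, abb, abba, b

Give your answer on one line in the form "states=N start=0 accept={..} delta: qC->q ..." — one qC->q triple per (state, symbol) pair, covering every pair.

states=4 start=0 accept={1,3} delta: 0a->1 0b->2 1a->3 1b->0 2a->0 2b->2 3a->0 3b->0

Grow the machine one transition at a time. Run the examples from 0; the earliest place one falls off (shortest prefix, ties alphabetical) gets sent to the lowest-numbered state that keeps every Accept/Reject pair distinguishable — a pair clashes when both reach the same state with identical unread suffix — and to a fresh state only if none does.
a: 0a undefined. 0a->0: no, aa/aaa meet in 0. Open state 1: 0a->1.
b: 0b undefined. 0b->0: no, a/ba meet in 1. 0b->1: no, aa/ba meet in 1 with "a" left. Open state 2: 0b->2.
aa: 1a undefined. 1a->0: no, a/aaa meet in 1. 1a->1: no, aa/aaa meet in 1. 1a->2: no, aa/b meet in 2. Open state 3: 1a->3.
ab: 1b undefined. 1b->0: ok.
ba: 2a undefined. 2a->0: ok.
bb: 2b undefined. 2b->0: no, a/bba meet in 1. 2b->1: no, aa/bba meet in 3. 2b->2: ok.
aaa: 3a undefined. 3a->0: ok.
aab: 3b undefined. 3b->0: ok.
All examples now run through 4 states with every (state, symbol) defined. Accept strings end in {1,3}, Reject strings end in {0,2}; accept={1,3}.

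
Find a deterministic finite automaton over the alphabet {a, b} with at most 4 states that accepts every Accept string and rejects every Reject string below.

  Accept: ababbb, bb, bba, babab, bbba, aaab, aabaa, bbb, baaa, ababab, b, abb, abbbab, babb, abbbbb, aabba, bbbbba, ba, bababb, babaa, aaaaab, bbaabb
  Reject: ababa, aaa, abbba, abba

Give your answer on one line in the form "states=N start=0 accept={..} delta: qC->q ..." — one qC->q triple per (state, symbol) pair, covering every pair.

states=4 start=0 accept={2,3} delta: 0a->1 0b->2 1a->0 1b->3 2a->2 2b->2 3a->1 3b->3

Grow the machine one transition at a time. Run the examples from 0; the earliest place one falls off (shortest prefix, ties alphabetical) gets sent to the lowest-numbered state that keeps every Accept/Reject pair distinguishable — a pair clashes when both reach the same state with identical unread suffix — and to a fresh state only if none does.
a: 0a undefined. 0a->0: no, bba/abba meet in 0 with "bba" left. Open state 1: 0a->1.
b: 0b undefined. 0b->0: no, baaa/aaa meet in 1 with "aa" left. 0b->1: no, bbba/abba meet in 1 with "bba" left. Open state 2: 0b->2.
aa: 1a undefined. 1a->0: ok.
ab: 1b undefined. 1b->0: no, bba/abbba meet in 2 with "ba" left. 1b->1: no, aaab/aaa meet in 1. 1b->2: no, bba/abba meet in 2 with "ba" left. Open state 3: 1b->3.
ba: 2a undefined. 2a->0: no, aabaa/aaa meet in 1. 2a->1: no, baaa/aaa meet in 1. 2a->2: ok.
bb: 2b undefined. 2b->0: no, bba/aaa meet in 1. 2b->1: no, bb/aaa meet in 1. 2b->2: ok.
aba: 3a undefined. 3a->0: no, ababbb/ababa meet in 2. 3a->1: ok.
abb: 3b undefined. 3b->0: no, ababbb/abbba meet in 2. 3b->1: no, abb/ababa meet in 1. 3b->2: no, ababbb/abbba meet in 2. 3b->3: ok.
All examples now run through 4 states with every (state, symbol) defined. Accept strings end in {2,3}, Reject strings end in {1}; accept={2,3}.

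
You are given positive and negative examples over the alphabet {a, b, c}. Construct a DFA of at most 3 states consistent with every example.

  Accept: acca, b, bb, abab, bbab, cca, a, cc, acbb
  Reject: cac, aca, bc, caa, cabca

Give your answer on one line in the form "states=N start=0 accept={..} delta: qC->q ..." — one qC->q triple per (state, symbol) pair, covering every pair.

State merging on the prefix tree: take the shortest (then alphabetical) example prefix whose next move is undefined and point that move at state 0, else 1, else 2, ...; a target is out if some Accept/Reject pair would then sit in one state with the same input left (inseparable). If every existing state is out, open a new one.
a: 0a undefined. 0a->0: ok.
b: 0b undefined. 0b->0: ok.
c: 0c undefined. 0c->0: no, acca/cac meet in 0. Open state 1: 0c->1.
ca: 1a undefined. 1a->0: no, b/aca meet in 0. 1a->1: no, cc/cac meet in 1 with "c" left. Open state 2: 1a->2.
cc: 1c undefined. 1c->0: ok.
acb: 1b undefined. 1b->0: ok.
caa: 2a undefined. 2a->0: no, acca/caa meet in 0. 2a->1: ok.
cab: 2b undefined. 2b->0: ok.
cac: 2c undefined. 2c->0: no, acca/cac meet in 0. 2c->1: ok.
All examples now run through 3 states with every (state, symbol) defined. Accept strings end in {0}, Reject strings end in {1,2}; accept={0}.

states=3 start=0 accept={0} delta: 0a->0 0b->0 0c->1 1a->2 1b->0 1c->0 2a->1 2b->0 2c->1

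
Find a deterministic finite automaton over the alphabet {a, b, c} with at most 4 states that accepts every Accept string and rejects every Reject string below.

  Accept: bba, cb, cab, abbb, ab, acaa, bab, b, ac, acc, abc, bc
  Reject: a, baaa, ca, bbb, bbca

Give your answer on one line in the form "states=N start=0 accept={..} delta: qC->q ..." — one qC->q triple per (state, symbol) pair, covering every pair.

states=4 start=0 accept={0,2,3} delta: 0a->1 0b->2 0c->0 1a->0 1b->0 1c->0 2a->1 2b->3 2c->0 3a->0 3b->1 3c->0

Fold the examples into a partial DFA from state 0: repeatedly fix the first undefined (state, symbol) met by the shortest-then-alphabetical prefix, trying targets in increasing order and rejecting any under which an Accept and a Reject string meet in one state with the same remainder; add a state when all current targets are rejected. Accepting states are where Accept strings end.
a: 0a undefined. 0a->0: no, abbb/bbb meet in 0 with "bbb" left. Open state 1: 0a->1.
b: 0b undefined. 0b->0: no, bba/a meet in 1. 0b->1: no, b/a meet in 1. Open state 2: 0b->2.
c: 0c undefined. 0c->0: ok.
ab: 1b undefined. 1b->0: ok.
ac: 1c undefined. 1c->0: ok.
ba: 2a undefined. 2a->0: no, acaa/baaa meet in 1 with "a" left. 2a->1: ok.
bb: 2b undefined. 2b->0: no, bba/a meet in 1. 2b->1: no, cab/bbb meet in 0. 2b->2: no, bba/a meet in 1. Open state 3: 2b->3.
bc: 2c undefined. 2c->0: ok.
baa: 1a undefined. 1a->0: ok.
bba: 3a undefined. 3a->0: ok.
bbb: 3b undefined. 3b->0: no, bba/bbb meet in 0. 3b->1: ok.
bbc: 3c undefined. 3c->0: ok.
All examples now run through 4 states with every (state, symbol) defined. Accept strings end in {0,2,3}, Reject strings end in {1}; accept={0,2,3}.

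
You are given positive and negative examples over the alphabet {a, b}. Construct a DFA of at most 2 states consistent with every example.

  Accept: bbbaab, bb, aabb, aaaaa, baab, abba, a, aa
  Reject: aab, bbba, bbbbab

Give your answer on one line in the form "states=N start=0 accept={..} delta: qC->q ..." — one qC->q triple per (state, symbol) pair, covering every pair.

states=2 start=0 accept={0} delta: 0a->0 0b->1 1a->1 1b->0

Fold the examples into a partial DFA from state 0: repeatedly fix the first undefined (state, symbol) met by the shortest-then-alphabetical prefix, trying targets in increasing order and rejecting any under which an Accept and a Reject string meet in one state with the same remainder; add a state when all current targets are rejected. Accepting states are where Accept strings end.
a: 0a undefined. 0a->0: ok.
b: 0b undefined. 0b->0: no, bbbaab/aab meet in 0. Open state 1: 0b->1.
ba: 1a undefined. 1a->0: no, baab/aab meet in 1. 1a->1: ok.
bb: 1b undefined. 1b->0: ok.
All examples now run through 2 states with every (state, symbol) defined. Accept strings end in {0}, Reject strings end in {1}; accept={0}.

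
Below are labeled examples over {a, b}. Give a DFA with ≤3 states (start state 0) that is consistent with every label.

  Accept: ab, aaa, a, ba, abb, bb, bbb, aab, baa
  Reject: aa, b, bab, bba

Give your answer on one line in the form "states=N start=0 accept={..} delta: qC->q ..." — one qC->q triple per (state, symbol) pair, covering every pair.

states=3 start=0 accept={0,1} delta: 0a->1 0b->2 1a->2 1b->1 2a->0 2b->1

State merging on the prefix tree: take the shortest (then alphabetical) example prefix whose next move is undefined and point that move at state 0, else 1, else 2, ...; a target is out if some Accept/Reject pair would then sit in one state with the same input left (inseparable). If every existing state is out, open a new one.
a: 0a undefined. 0a->0: no, ab/b meet in 0 with "b" left. Open state 1: 0a->1.
b: 0b undefined. 0b->0: no, ab/bab meet in 1 with "b" left. 0b->1: no, a/b meet in 1. Open state 2: 0b->2.
aa: 1a undefined. 1a->0: no, aab/b meet in 2. 1a->1: no, aaa/aa meet in 1. 1a->2: ok.
ab: 1b undefined. 1b->0: no, abb/aa meet in 2. 1b->1: ok.
ba: 2a undefined. 2a->0: ok.
bb: 2b undefined. 2b->0: no, ab/bba meet in 1. 2b->1: ok.
All examples now run through 3 states with every (state, symbol) defined. Accept strings end in {0,1}, Reject strings end in {2}; accept={0,1}.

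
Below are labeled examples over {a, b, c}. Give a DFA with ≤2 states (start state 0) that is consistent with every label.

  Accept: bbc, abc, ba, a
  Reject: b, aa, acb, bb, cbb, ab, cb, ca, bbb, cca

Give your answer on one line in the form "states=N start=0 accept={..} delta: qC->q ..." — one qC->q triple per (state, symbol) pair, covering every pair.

states=2 start=0 accept={1} delta: 0a->1 0b->0 0c->1 1a->0 1b->0 1c->1

Fold the examples into a partial DFA from state 0: repeatedly fix the first undefined (state, symbol) met by the shortest-then-alphabetical prefix, trying targets in increasing order and rejecting any under which an Accept and a Reject string meet in one state with the same remainder; add a state when all current targets are rejected. Accepting states are where Accept strings end.
a: 0a undefined. 0a->0: no, a/aa meet in 0. Open state 1: 0a->1.
b: 0b undefined. 0b->0: ok.
c: 0c undefined. 0c->0: no, bbc/b meet in 0. 0c->1: ok.
aa: 1a undefined. 1a->0: ok.
ab: 1b undefined. 1b->0: ok.
ac: 1c undefined. 1c->0: no, bbc/cca meet in 1. 1c->1: ok.
All examples now run through 2 states with every (state, symbol) defined. Accept strings end in {1}, Reject strings end in {0}; accept={1}.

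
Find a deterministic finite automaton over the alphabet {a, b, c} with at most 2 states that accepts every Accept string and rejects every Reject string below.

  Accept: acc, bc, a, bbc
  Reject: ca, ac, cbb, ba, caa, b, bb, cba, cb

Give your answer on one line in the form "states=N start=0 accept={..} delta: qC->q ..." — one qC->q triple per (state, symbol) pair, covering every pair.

states=2 start=0 accept={0} delta: 0a->0 0b->1 0c->1 1a->1 1b->1 1c->0

Fold the examples into a partial DFA from state 0: repeatedly fix the first undefined (state, symbol) met by the shortest-then-alphabetical prefix, trying targets in increasing order and rejecting any under which an Accept and a Reject string meet in one state with the same remainder; add a state when all current targets are rejected. Accepting states are where Accept strings end.
a: 0a undefined. 0a->0: ok.
b: 0b undefined. 0b->0: no, bc/ac meet in 0 with "c" left. Open state 1: 0b->1.
c: 0c undefined. 0c->0: no, acc/ca meet in 0. 0c->1: ok.
ba: 1a undefined. 1a->0: no, a/ca meet in 0. 1a->1: ok.
bb: 1b undefined. 1b->0: no, a/bb meet in 0. 1b->1: ok.
bc: 1c undefined. 1c->0: ok.
All examples now run through 2 states with every (state, symbol) defined. Accept strings end in {0}, Reject strings end in {1}; accept={0}.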